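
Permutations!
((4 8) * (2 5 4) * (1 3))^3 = [0, 3, 8, 1, 5, 2, 6, 7, 4] = (1 3)(2 8 4 5)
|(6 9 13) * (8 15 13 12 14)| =|(6 9 12 14 8 15 13)| =7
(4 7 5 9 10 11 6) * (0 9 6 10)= [9, 1, 2, 3, 7, 6, 4, 5, 8, 0, 11, 10]= (0 9)(4 7 5 6)(10 11)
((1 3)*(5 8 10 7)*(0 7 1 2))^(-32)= (10)= [0, 1, 2, 3, 4, 5, 6, 7, 8, 9, 10]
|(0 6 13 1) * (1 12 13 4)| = |(0 6 4 1)(12 13)| = 4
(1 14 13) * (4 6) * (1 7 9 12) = (1 14 13 7 9 12)(4 6) = [0, 14, 2, 3, 6, 5, 4, 9, 8, 12, 10, 11, 1, 7, 13]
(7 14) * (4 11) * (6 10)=(4 11)(6 10)(7 14)=[0, 1, 2, 3, 11, 5, 10, 14, 8, 9, 6, 4, 12, 13, 7]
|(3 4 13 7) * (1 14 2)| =|(1 14 2)(3 4 13 7)| =12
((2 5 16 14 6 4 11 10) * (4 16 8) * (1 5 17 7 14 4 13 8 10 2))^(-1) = [0, 10, 11, 3, 16, 1, 14, 17, 13, 9, 5, 4, 12, 8, 7, 15, 6, 2] = (1 10 5)(2 11 4 16 6 14 7 17)(8 13)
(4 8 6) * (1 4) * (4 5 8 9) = (1 5 8 6)(4 9) = [0, 5, 2, 3, 9, 8, 1, 7, 6, 4]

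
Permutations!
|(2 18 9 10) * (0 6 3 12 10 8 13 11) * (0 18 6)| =5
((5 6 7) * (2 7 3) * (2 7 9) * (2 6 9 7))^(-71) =(2 7 5 9 6 3) =[0, 1, 7, 2, 4, 9, 3, 5, 8, 6]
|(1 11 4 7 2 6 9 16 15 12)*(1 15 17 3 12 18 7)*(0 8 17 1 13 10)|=17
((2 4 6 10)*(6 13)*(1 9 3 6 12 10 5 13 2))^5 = (1 13 3 10 5 9 12 6)(2 4) = [0, 13, 4, 10, 2, 9, 1, 7, 8, 12, 5, 11, 6, 3]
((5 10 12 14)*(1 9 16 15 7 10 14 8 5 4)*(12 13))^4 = [0, 7, 2, 3, 15, 9, 6, 8, 1, 10, 5, 11, 4, 14, 16, 12, 13] = (1 7 8)(4 15 12)(5 9 10)(13 14 16)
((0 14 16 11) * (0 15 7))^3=[11, 1, 2, 3, 4, 5, 6, 16, 8, 9, 10, 0, 12, 13, 15, 14, 7]=(0 11)(7 16)(14 15)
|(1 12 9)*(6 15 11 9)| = 6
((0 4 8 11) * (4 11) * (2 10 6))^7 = (0 11)(2 10 6)(4 8) = [11, 1, 10, 3, 8, 5, 2, 7, 4, 9, 6, 0]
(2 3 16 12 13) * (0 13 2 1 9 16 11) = (0 13 1 9 16 12 2 3 11) = [13, 9, 3, 11, 4, 5, 6, 7, 8, 16, 10, 0, 2, 1, 14, 15, 12]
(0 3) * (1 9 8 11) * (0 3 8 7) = (0 8 11 1 9 7) = [8, 9, 2, 3, 4, 5, 6, 0, 11, 7, 10, 1]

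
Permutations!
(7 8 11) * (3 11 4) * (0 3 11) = (0 3)(4 11 7 8) = [3, 1, 2, 0, 11, 5, 6, 8, 4, 9, 10, 7]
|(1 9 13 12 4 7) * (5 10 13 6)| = 9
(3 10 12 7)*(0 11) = (0 11)(3 10 12 7) = [11, 1, 2, 10, 4, 5, 6, 3, 8, 9, 12, 0, 7]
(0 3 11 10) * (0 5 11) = (0 3)(5 11 10) = [3, 1, 2, 0, 4, 11, 6, 7, 8, 9, 5, 10]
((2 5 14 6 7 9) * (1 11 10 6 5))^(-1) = (1 2 9 7 6 10 11)(5 14) = [0, 2, 9, 3, 4, 14, 10, 6, 8, 7, 11, 1, 12, 13, 5]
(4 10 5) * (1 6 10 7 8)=(1 6 10 5 4 7 8)=[0, 6, 2, 3, 7, 4, 10, 8, 1, 9, 5]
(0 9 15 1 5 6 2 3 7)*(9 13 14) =[13, 5, 3, 7, 4, 6, 2, 0, 8, 15, 10, 11, 12, 14, 9, 1] =(0 13 14 9 15 1 5 6 2 3 7)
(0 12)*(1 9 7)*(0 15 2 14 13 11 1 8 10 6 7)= (0 12 15 2 14 13 11 1 9)(6 7 8 10)= [12, 9, 14, 3, 4, 5, 7, 8, 10, 0, 6, 1, 15, 11, 13, 2]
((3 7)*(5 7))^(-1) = (3 7 5) = [0, 1, 2, 7, 4, 3, 6, 5]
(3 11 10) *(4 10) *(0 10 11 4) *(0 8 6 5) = (0 10 3 4 11 8 6 5) = [10, 1, 2, 4, 11, 0, 5, 7, 6, 9, 3, 8]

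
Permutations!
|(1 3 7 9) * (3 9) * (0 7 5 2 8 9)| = |(0 7 3 5 2 8 9 1)| = 8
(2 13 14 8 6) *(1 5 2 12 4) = (1 5 2 13 14 8 6 12 4) = [0, 5, 13, 3, 1, 2, 12, 7, 6, 9, 10, 11, 4, 14, 8]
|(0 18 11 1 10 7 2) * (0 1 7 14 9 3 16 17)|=12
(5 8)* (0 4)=(0 4)(5 8)=[4, 1, 2, 3, 0, 8, 6, 7, 5]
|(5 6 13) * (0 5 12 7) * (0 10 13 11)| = 4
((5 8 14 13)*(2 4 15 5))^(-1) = (2 13 14 8 5 15 4) = [0, 1, 13, 3, 2, 15, 6, 7, 5, 9, 10, 11, 12, 14, 8, 4]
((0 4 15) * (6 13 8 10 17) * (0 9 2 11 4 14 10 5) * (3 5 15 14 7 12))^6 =(0 7 12 3 5)(2 6 11 13 4 8 14 15 10 9 17) =[7, 1, 6, 5, 8, 0, 11, 12, 14, 17, 9, 13, 3, 4, 15, 10, 16, 2]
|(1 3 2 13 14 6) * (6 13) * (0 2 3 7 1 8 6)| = |(0 2)(1 7)(6 8)(13 14)| = 2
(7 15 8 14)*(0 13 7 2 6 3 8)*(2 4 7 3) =(0 13 3 8 14 4 7 15)(2 6) =[13, 1, 6, 8, 7, 5, 2, 15, 14, 9, 10, 11, 12, 3, 4, 0]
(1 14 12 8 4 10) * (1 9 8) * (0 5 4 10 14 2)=(0 5 4 14 12 1 2)(8 10 9)=[5, 2, 0, 3, 14, 4, 6, 7, 10, 8, 9, 11, 1, 13, 12]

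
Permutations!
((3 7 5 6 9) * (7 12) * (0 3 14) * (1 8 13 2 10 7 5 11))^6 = (0 14 9 6 5 12 3)(1 11 7 10 2 13 8) = [14, 11, 13, 0, 4, 12, 5, 10, 1, 6, 2, 7, 3, 8, 9]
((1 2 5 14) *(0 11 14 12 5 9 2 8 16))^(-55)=(0 16 8 1 14 11)(2 9)(5 12)=[16, 14, 9, 3, 4, 12, 6, 7, 1, 2, 10, 0, 5, 13, 11, 15, 8]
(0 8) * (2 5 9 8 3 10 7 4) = (0 3 10 7 4 2 5 9 8) = [3, 1, 5, 10, 2, 9, 6, 4, 0, 8, 7]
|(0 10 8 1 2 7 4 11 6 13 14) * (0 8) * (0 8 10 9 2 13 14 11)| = 35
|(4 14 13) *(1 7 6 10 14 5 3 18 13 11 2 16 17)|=45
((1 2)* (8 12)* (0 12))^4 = (0 12 8) = [12, 1, 2, 3, 4, 5, 6, 7, 0, 9, 10, 11, 8]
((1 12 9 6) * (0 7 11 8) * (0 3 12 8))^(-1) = [11, 6, 2, 8, 4, 5, 9, 0, 1, 12, 10, 7, 3] = (0 11 7)(1 6 9 12 3 8)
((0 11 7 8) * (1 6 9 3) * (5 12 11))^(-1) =(0 8 7 11 12 5)(1 3 9 6) =[8, 3, 2, 9, 4, 0, 1, 11, 7, 6, 10, 12, 5]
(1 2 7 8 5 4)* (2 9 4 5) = (1 9 4)(2 7 8) = [0, 9, 7, 3, 1, 5, 6, 8, 2, 4]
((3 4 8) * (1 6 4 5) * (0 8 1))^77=(0 8 3 5)(1 4 6)=[8, 4, 2, 5, 6, 0, 1, 7, 3]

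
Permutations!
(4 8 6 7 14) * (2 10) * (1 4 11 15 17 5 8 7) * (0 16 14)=(0 16 14 11 15 17 5 8 6 1 4 7)(2 10)=[16, 4, 10, 3, 7, 8, 1, 0, 6, 9, 2, 15, 12, 13, 11, 17, 14, 5]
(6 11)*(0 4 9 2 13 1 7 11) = (0 4 9 2 13 1 7 11 6) = [4, 7, 13, 3, 9, 5, 0, 11, 8, 2, 10, 6, 12, 1]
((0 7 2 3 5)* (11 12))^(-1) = (0 5 3 2 7)(11 12) = [5, 1, 7, 2, 4, 3, 6, 0, 8, 9, 10, 12, 11]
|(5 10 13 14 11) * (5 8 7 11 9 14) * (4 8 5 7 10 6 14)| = 10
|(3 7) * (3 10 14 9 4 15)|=7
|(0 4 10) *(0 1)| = |(0 4 10 1)| = 4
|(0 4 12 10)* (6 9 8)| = |(0 4 12 10)(6 9 8)| = 12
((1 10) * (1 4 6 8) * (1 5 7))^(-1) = (1 7 5 8 6 4 10) = [0, 7, 2, 3, 10, 8, 4, 5, 6, 9, 1]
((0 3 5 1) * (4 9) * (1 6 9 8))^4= [9, 6, 2, 4, 3, 8, 1, 7, 5, 0]= (0 9)(1 6)(3 4)(5 8)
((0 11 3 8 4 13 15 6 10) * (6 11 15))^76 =(0 8 10 3 6 11 13 15 4) =[8, 1, 2, 6, 0, 5, 11, 7, 10, 9, 3, 13, 12, 15, 14, 4]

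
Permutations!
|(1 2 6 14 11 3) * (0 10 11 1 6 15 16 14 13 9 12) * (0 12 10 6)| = 35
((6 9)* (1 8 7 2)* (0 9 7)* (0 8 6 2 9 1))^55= (0 1 6 7 9 2)= [1, 6, 0, 3, 4, 5, 7, 9, 8, 2]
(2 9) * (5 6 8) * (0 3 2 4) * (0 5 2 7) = [3, 1, 9, 7, 5, 6, 8, 0, 2, 4] = (0 3 7)(2 9 4 5 6 8)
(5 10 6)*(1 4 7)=(1 4 7)(5 10 6)=[0, 4, 2, 3, 7, 10, 5, 1, 8, 9, 6]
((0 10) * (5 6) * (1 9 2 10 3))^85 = (0 3 1 9 2 10)(5 6) = [3, 9, 10, 1, 4, 6, 5, 7, 8, 2, 0]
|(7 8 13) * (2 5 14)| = |(2 5 14)(7 8 13)| = 3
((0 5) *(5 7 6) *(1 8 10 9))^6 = (0 6)(1 10)(5 7)(8 9) = [6, 10, 2, 3, 4, 7, 0, 5, 9, 8, 1]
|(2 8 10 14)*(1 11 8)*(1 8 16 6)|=|(1 11 16 6)(2 8 10 14)|=4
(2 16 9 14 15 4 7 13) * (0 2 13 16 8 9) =(0 2 8 9 14 15 4 7 16) =[2, 1, 8, 3, 7, 5, 6, 16, 9, 14, 10, 11, 12, 13, 15, 4, 0]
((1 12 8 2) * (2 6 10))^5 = (1 2 10 6 8 12) = [0, 2, 10, 3, 4, 5, 8, 7, 12, 9, 6, 11, 1]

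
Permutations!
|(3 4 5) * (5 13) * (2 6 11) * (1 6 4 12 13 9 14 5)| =11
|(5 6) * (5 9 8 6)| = 3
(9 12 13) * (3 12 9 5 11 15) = (3 12 13 5 11 15) = [0, 1, 2, 12, 4, 11, 6, 7, 8, 9, 10, 15, 13, 5, 14, 3]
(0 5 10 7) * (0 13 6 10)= (0 5)(6 10 7 13)= [5, 1, 2, 3, 4, 0, 10, 13, 8, 9, 7, 11, 12, 6]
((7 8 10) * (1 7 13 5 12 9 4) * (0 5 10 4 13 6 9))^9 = [0, 7, 2, 3, 1, 5, 9, 8, 4, 13, 6, 11, 12, 10] = (1 7 8 4)(6 9 13 10)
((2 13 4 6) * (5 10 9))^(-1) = [0, 1, 6, 3, 13, 9, 4, 7, 8, 10, 5, 11, 12, 2] = (2 6 4 13)(5 9 10)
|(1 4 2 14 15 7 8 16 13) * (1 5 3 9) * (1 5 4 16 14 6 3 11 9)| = |(1 16 13 4 2 6 3)(5 11 9)(7 8 14 15)| = 84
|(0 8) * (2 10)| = 2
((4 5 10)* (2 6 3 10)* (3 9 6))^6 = [0, 1, 3, 10, 5, 2, 6, 7, 8, 9, 4] = (2 3 10 4 5)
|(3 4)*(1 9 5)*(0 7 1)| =|(0 7 1 9 5)(3 4)| =10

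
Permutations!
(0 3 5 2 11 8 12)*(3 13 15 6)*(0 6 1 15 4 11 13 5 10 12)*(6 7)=[5, 15, 13, 10, 11, 2, 3, 6, 0, 9, 12, 8, 7, 4, 14, 1]=(0 5 2 13 4 11 8)(1 15)(3 10 12 7 6)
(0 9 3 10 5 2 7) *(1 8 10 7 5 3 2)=(0 9 2 5 1 8 10 3 7)=[9, 8, 5, 7, 4, 1, 6, 0, 10, 2, 3]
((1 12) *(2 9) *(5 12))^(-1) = (1 12 5)(2 9) = [0, 12, 9, 3, 4, 1, 6, 7, 8, 2, 10, 11, 5]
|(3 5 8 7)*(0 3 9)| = 6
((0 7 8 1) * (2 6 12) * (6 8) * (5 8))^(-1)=(0 1 8 5 2 12 6 7)=[1, 8, 12, 3, 4, 2, 7, 0, 5, 9, 10, 11, 6]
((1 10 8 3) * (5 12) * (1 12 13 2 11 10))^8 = (13) = [0, 1, 2, 3, 4, 5, 6, 7, 8, 9, 10, 11, 12, 13]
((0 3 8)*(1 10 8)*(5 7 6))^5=(10)(5 6 7)=[0, 1, 2, 3, 4, 6, 7, 5, 8, 9, 10]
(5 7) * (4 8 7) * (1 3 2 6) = (1 3 2 6)(4 8 7 5) = [0, 3, 6, 2, 8, 4, 1, 5, 7]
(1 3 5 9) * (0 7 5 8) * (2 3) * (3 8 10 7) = [3, 2, 8, 10, 4, 9, 6, 5, 0, 1, 7] = (0 3 10 7 5 9 1 2 8)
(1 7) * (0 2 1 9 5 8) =(0 2 1 7 9 5 8) =[2, 7, 1, 3, 4, 8, 6, 9, 0, 5]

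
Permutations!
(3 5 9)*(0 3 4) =(0 3 5 9 4) =[3, 1, 2, 5, 0, 9, 6, 7, 8, 4]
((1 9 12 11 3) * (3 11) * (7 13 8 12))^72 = (1 7 8 3 9 13 12) = [0, 7, 2, 9, 4, 5, 6, 8, 3, 13, 10, 11, 1, 12]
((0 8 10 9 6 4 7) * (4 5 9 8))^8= [7, 1, 2, 3, 0, 6, 9, 4, 8, 5, 10]= (10)(0 7 4)(5 6 9)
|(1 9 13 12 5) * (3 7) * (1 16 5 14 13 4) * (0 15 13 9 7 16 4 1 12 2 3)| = 13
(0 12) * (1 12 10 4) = (0 10 4 1 12) = [10, 12, 2, 3, 1, 5, 6, 7, 8, 9, 4, 11, 0]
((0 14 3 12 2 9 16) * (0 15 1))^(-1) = (0 1 15 16 9 2 12 3 14) = [1, 15, 12, 14, 4, 5, 6, 7, 8, 2, 10, 11, 3, 13, 0, 16, 9]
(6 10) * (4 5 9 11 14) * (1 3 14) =(1 3 14 4 5 9 11)(6 10) =[0, 3, 2, 14, 5, 9, 10, 7, 8, 11, 6, 1, 12, 13, 4]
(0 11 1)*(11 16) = (0 16 11 1) = [16, 0, 2, 3, 4, 5, 6, 7, 8, 9, 10, 1, 12, 13, 14, 15, 11]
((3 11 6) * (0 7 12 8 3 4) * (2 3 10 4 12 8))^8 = (0 10 7 4 8)(2 6 3 12 11) = [10, 1, 6, 12, 8, 5, 3, 4, 0, 9, 7, 2, 11]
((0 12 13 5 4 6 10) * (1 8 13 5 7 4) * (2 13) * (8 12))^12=(0 7)(2 6)(4 8)(10 13)=[7, 1, 6, 3, 8, 5, 2, 0, 4, 9, 13, 11, 12, 10]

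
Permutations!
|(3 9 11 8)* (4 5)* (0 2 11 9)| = 10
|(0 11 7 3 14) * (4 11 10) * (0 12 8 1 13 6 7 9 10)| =|(1 13 6 7 3 14 12 8)(4 11 9 10)| =8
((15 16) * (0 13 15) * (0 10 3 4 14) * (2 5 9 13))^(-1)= (0 14 4 3 10 16 15 13 9 5 2)= [14, 1, 0, 10, 3, 2, 6, 7, 8, 5, 16, 11, 12, 9, 4, 13, 15]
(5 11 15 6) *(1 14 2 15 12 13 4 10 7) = (1 14 2 15 6 5 11 12 13 4 10 7) = [0, 14, 15, 3, 10, 11, 5, 1, 8, 9, 7, 12, 13, 4, 2, 6]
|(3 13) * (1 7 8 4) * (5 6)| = |(1 7 8 4)(3 13)(5 6)| = 4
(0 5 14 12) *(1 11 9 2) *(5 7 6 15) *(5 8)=(0 7 6 15 8 5 14 12)(1 11 9 2)=[7, 11, 1, 3, 4, 14, 15, 6, 5, 2, 10, 9, 0, 13, 12, 8]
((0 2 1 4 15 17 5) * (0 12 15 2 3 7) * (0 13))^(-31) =(0 3 7 13)(1 2 4)(5 12 15 17) =[3, 2, 4, 7, 1, 12, 6, 13, 8, 9, 10, 11, 15, 0, 14, 17, 16, 5]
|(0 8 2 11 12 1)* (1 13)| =|(0 8 2 11 12 13 1)| =7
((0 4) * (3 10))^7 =(0 4)(3 10) =[4, 1, 2, 10, 0, 5, 6, 7, 8, 9, 3]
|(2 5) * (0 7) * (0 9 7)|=2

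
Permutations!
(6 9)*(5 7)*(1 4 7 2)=(1 4 7 5 2)(6 9)=[0, 4, 1, 3, 7, 2, 9, 5, 8, 6]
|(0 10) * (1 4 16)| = |(0 10)(1 4 16)| = 6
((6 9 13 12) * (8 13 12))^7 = (6 9 12)(8 13) = [0, 1, 2, 3, 4, 5, 9, 7, 13, 12, 10, 11, 6, 8]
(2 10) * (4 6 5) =(2 10)(4 6 5) =[0, 1, 10, 3, 6, 4, 5, 7, 8, 9, 2]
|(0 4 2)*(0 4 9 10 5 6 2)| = 7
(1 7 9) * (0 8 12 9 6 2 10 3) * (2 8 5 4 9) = [5, 7, 10, 0, 9, 4, 8, 6, 12, 1, 3, 11, 2] = (0 5 4 9 1 7 6 8 12 2 10 3)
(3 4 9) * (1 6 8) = (1 6 8)(3 4 9) = [0, 6, 2, 4, 9, 5, 8, 7, 1, 3]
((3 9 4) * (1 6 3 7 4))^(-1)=(1 9 3 6)(4 7)=[0, 9, 2, 6, 7, 5, 1, 4, 8, 3]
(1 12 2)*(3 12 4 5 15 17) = [0, 4, 1, 12, 5, 15, 6, 7, 8, 9, 10, 11, 2, 13, 14, 17, 16, 3] = (1 4 5 15 17 3 12 2)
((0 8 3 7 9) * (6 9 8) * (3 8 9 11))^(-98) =(0 7 11)(3 6 9) =[7, 1, 2, 6, 4, 5, 9, 11, 8, 3, 10, 0]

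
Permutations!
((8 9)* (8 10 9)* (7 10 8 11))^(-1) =(7 11 8 9 10) =[0, 1, 2, 3, 4, 5, 6, 11, 9, 10, 7, 8]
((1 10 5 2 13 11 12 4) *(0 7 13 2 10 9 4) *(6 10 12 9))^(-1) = (0 12 5 10 6 1 4 9 11 13 7) = [12, 4, 2, 3, 9, 10, 1, 0, 8, 11, 6, 13, 5, 7]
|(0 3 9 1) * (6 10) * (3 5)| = 10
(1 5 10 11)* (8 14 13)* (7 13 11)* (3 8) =(1 5 10 7 13 3 8 14 11) =[0, 5, 2, 8, 4, 10, 6, 13, 14, 9, 7, 1, 12, 3, 11]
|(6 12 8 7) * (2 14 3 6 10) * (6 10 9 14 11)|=|(2 11 6 12 8 7 9 14 3 10)|=10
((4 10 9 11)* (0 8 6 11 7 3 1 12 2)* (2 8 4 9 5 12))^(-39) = (12) = [0, 1, 2, 3, 4, 5, 6, 7, 8, 9, 10, 11, 12]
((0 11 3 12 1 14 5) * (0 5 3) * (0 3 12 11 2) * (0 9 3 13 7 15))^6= (0 7 11 9)(2 15 13 3)= [7, 1, 15, 2, 4, 5, 6, 11, 8, 0, 10, 9, 12, 3, 14, 13]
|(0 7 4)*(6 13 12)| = 3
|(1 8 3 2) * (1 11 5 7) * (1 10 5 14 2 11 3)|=12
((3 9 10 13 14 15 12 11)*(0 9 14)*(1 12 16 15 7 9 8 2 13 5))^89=[8, 5, 13, 11, 4, 10, 6, 14, 2, 7, 9, 12, 1, 0, 3, 16, 15]=(0 8 2 13)(1 5 10 9 7 14 3 11 12)(15 16)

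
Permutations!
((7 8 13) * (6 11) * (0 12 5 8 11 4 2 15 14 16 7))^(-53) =(0 5 13 12 8)(2 16 6 15 7 4 14 11) =[5, 1, 16, 3, 14, 13, 15, 4, 0, 9, 10, 2, 8, 12, 11, 7, 6]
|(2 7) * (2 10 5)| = |(2 7 10 5)| = 4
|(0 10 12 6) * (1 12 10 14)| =5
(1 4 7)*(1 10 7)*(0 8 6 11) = (0 8 6 11)(1 4)(7 10) = [8, 4, 2, 3, 1, 5, 11, 10, 6, 9, 7, 0]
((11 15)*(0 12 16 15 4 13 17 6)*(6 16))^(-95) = (0 12 6)(4 13 17 16 15 11) = [12, 1, 2, 3, 13, 5, 0, 7, 8, 9, 10, 4, 6, 17, 14, 11, 15, 16]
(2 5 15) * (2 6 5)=(5 15 6)=[0, 1, 2, 3, 4, 15, 5, 7, 8, 9, 10, 11, 12, 13, 14, 6]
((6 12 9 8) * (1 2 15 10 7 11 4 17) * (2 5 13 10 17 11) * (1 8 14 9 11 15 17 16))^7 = (1 8)(2 15)(4 7)(5 6)(9 14)(10 11)(12 13)(16 17) = [0, 8, 15, 3, 7, 6, 5, 4, 1, 14, 11, 10, 13, 12, 9, 2, 17, 16]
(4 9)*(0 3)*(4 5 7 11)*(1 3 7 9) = (0 7 11 4 1 3)(5 9) = [7, 3, 2, 0, 1, 9, 6, 11, 8, 5, 10, 4]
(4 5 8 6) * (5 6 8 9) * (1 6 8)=(1 6 4 8)(5 9)=[0, 6, 2, 3, 8, 9, 4, 7, 1, 5]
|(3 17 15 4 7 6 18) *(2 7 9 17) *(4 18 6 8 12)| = |(2 7 8 12 4 9 17 15 18 3)| = 10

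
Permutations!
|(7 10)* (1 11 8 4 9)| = |(1 11 8 4 9)(7 10)| = 10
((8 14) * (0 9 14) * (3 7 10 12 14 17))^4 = [7, 1, 2, 14, 4, 5, 6, 8, 3, 10, 0, 11, 9, 13, 17, 15, 16, 12] = (0 7 8 3 14 17 12 9 10)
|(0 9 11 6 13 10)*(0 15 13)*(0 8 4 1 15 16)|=11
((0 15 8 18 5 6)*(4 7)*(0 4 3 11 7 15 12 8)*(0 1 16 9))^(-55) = (18)(3 7 11) = [0, 1, 2, 7, 4, 5, 6, 11, 8, 9, 10, 3, 12, 13, 14, 15, 16, 17, 18]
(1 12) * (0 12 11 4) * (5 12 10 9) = (0 10 9 5 12 1 11 4) = [10, 11, 2, 3, 0, 12, 6, 7, 8, 5, 9, 4, 1]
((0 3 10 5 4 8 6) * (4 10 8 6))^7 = [8, 1, 2, 4, 0, 10, 3, 7, 6, 9, 5] = (0 8 6 3 4)(5 10)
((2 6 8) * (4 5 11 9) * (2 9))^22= (2 6 8 9 4 5 11)= [0, 1, 6, 3, 5, 11, 8, 7, 9, 4, 10, 2]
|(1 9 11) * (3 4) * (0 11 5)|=|(0 11 1 9 5)(3 4)|=10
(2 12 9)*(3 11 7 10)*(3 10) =(2 12 9)(3 11 7) =[0, 1, 12, 11, 4, 5, 6, 3, 8, 2, 10, 7, 9]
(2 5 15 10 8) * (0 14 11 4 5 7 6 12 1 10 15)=(15)(0 14 11 4 5)(1 10 8 2 7 6 12)=[14, 10, 7, 3, 5, 0, 12, 6, 2, 9, 8, 4, 1, 13, 11, 15]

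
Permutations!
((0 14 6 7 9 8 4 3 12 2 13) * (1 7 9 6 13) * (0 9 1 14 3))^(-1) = (0 4 8 9 13 14 2 12 3)(1 6 7) = [4, 6, 12, 0, 8, 5, 7, 1, 9, 13, 10, 11, 3, 14, 2]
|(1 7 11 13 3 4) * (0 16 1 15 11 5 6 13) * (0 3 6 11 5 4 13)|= |(0 16 1 7 4 15 5 11 3 13 6)|= 11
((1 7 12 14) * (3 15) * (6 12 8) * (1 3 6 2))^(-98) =(1 8)(2 7)(3 6 14 15 12) =[0, 8, 7, 6, 4, 5, 14, 2, 1, 9, 10, 11, 3, 13, 15, 12]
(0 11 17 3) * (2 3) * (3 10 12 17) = (0 11 3)(2 10 12 17) = [11, 1, 10, 0, 4, 5, 6, 7, 8, 9, 12, 3, 17, 13, 14, 15, 16, 2]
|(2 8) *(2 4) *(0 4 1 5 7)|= 7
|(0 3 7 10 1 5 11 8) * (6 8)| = |(0 3 7 10 1 5 11 6 8)| = 9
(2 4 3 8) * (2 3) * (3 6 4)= [0, 1, 3, 8, 2, 5, 4, 7, 6]= (2 3 8 6 4)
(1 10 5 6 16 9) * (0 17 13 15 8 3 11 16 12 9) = (0 17 13 15 8 3 11 16)(1 10 5 6 12 9) = [17, 10, 2, 11, 4, 6, 12, 7, 3, 1, 5, 16, 9, 15, 14, 8, 0, 13]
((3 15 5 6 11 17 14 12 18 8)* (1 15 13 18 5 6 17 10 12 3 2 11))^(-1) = (1 6 15)(2 8 18 13 3 14 17 5 12 10 11) = [0, 6, 8, 14, 4, 12, 15, 7, 18, 9, 11, 2, 10, 3, 17, 1, 16, 5, 13]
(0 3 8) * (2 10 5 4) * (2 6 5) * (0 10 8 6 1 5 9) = (0 3 6 9)(1 5 4)(2 8 10) = [3, 5, 8, 6, 1, 4, 9, 7, 10, 0, 2]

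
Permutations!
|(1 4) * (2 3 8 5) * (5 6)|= |(1 4)(2 3 8 6 5)|= 10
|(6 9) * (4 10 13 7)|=4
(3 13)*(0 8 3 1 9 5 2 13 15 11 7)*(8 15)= (0 15 11 7)(1 9 5 2 13)(3 8)= [15, 9, 13, 8, 4, 2, 6, 0, 3, 5, 10, 7, 12, 1, 14, 11]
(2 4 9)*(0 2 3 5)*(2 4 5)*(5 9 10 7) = [4, 1, 9, 2, 10, 0, 6, 5, 8, 3, 7] = (0 4 10 7 5)(2 9 3)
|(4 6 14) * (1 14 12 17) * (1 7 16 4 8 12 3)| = |(1 14 8 12 17 7 16 4 6 3)| = 10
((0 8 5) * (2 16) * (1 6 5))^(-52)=(16)(0 6 8 5 1)=[6, 0, 2, 3, 4, 1, 8, 7, 5, 9, 10, 11, 12, 13, 14, 15, 16]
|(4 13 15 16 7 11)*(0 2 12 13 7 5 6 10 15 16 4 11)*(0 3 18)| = |(0 2 12 13 16 5 6 10 15 4 7 3 18)| = 13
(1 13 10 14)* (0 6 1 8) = (0 6 1 13 10 14 8) = [6, 13, 2, 3, 4, 5, 1, 7, 0, 9, 14, 11, 12, 10, 8]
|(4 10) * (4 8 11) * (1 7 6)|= |(1 7 6)(4 10 8 11)|= 12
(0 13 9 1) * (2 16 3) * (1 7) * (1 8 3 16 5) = (16)(0 13 9 7 8 3 2 5 1) = [13, 0, 5, 2, 4, 1, 6, 8, 3, 7, 10, 11, 12, 9, 14, 15, 16]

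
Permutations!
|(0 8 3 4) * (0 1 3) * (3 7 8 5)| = |(0 5 3 4 1 7 8)| = 7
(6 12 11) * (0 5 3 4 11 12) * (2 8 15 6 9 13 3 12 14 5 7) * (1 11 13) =[7, 11, 8, 4, 13, 12, 0, 2, 15, 1, 10, 9, 14, 3, 5, 6] =(0 7 2 8 15 6)(1 11 9)(3 4 13)(5 12 14)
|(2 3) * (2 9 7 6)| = 5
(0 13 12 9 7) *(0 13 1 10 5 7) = (0 1 10 5 7 13 12 9) = [1, 10, 2, 3, 4, 7, 6, 13, 8, 0, 5, 11, 9, 12]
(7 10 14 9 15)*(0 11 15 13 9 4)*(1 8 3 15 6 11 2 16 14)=(0 2 16 14 4)(1 8 3 15 7 10)(6 11)(9 13)=[2, 8, 16, 15, 0, 5, 11, 10, 3, 13, 1, 6, 12, 9, 4, 7, 14]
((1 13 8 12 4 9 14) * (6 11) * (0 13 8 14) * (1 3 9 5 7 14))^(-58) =[14, 9, 2, 5, 1, 8, 6, 12, 0, 7, 10, 11, 13, 3, 4] =(0 14 4 1 9 7 12 13 3 5 8)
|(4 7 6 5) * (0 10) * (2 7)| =|(0 10)(2 7 6 5 4)| =10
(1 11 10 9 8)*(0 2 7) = (0 2 7)(1 11 10 9 8) = [2, 11, 7, 3, 4, 5, 6, 0, 1, 8, 9, 10]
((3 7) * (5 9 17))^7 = (3 7)(5 9 17) = [0, 1, 2, 7, 4, 9, 6, 3, 8, 17, 10, 11, 12, 13, 14, 15, 16, 5]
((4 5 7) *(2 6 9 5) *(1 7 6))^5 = (1 7 4 2)(5 9 6) = [0, 7, 1, 3, 2, 9, 5, 4, 8, 6]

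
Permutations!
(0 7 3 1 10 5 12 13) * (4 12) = (0 7 3 1 10 5 4 12 13) = [7, 10, 2, 1, 12, 4, 6, 3, 8, 9, 5, 11, 13, 0]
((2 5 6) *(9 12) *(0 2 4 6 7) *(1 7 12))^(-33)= (0 5 9 7 2 12 1)(4 6)= [5, 0, 12, 3, 6, 9, 4, 2, 8, 7, 10, 11, 1]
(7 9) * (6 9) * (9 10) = [0, 1, 2, 3, 4, 5, 10, 6, 8, 7, 9] = (6 10 9 7)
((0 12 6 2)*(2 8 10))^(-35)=(0 12 6 8 10 2)=[12, 1, 0, 3, 4, 5, 8, 7, 10, 9, 2, 11, 6]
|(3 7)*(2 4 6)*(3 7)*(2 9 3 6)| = |(2 4)(3 6 9)| = 6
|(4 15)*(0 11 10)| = |(0 11 10)(4 15)| = 6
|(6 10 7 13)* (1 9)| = 4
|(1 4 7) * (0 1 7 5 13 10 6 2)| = |(0 1 4 5 13 10 6 2)| = 8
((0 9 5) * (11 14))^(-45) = [0, 1, 2, 3, 4, 5, 6, 7, 8, 9, 10, 14, 12, 13, 11] = (11 14)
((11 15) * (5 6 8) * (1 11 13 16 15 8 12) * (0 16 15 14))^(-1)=(0 14 16)(1 12 6 5 8 11)(13 15)=[14, 12, 2, 3, 4, 8, 5, 7, 11, 9, 10, 1, 6, 15, 16, 13, 0]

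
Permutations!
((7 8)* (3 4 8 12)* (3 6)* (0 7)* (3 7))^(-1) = (0 8 4 3)(6 12 7) = [8, 1, 2, 0, 3, 5, 12, 6, 4, 9, 10, 11, 7]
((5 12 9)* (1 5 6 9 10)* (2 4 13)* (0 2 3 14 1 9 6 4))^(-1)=(0 2)(1 14 3 13 4 9 10 12 5)=[2, 14, 0, 13, 9, 1, 6, 7, 8, 10, 12, 11, 5, 4, 3]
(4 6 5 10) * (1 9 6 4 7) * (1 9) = (5 10 7 9 6) = [0, 1, 2, 3, 4, 10, 5, 9, 8, 6, 7]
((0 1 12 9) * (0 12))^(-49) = [1, 0, 2, 3, 4, 5, 6, 7, 8, 12, 10, 11, 9] = (0 1)(9 12)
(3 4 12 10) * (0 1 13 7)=(0 1 13 7)(3 4 12 10)=[1, 13, 2, 4, 12, 5, 6, 0, 8, 9, 3, 11, 10, 7]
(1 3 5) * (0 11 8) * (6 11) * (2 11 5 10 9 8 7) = (0 6 5 1 3 10 9 8)(2 11 7) = [6, 3, 11, 10, 4, 1, 5, 2, 0, 8, 9, 7]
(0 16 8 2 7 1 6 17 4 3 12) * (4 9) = (0 16 8 2 7 1 6 17 9 4 3 12) = [16, 6, 7, 12, 3, 5, 17, 1, 2, 4, 10, 11, 0, 13, 14, 15, 8, 9]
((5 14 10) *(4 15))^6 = (15) = [0, 1, 2, 3, 4, 5, 6, 7, 8, 9, 10, 11, 12, 13, 14, 15]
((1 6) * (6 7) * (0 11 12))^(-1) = [12, 6, 2, 3, 4, 5, 7, 1, 8, 9, 10, 0, 11] = (0 12 11)(1 6 7)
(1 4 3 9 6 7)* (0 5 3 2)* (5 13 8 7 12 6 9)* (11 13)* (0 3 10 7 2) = (0 11 13 8 2 3 5 10 7 1 4)(6 12) = [11, 4, 3, 5, 0, 10, 12, 1, 2, 9, 7, 13, 6, 8]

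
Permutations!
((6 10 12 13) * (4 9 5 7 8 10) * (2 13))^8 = (2 10 7 9 6)(4 13 12 8 5) = [0, 1, 10, 3, 13, 4, 2, 9, 5, 6, 7, 11, 8, 12]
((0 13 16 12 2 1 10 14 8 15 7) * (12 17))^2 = (0 16 12 1 14 15)(2 10 8 7 13 17) = [16, 14, 10, 3, 4, 5, 6, 13, 7, 9, 8, 11, 1, 17, 15, 0, 12, 2]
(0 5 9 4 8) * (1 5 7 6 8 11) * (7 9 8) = [9, 5, 2, 3, 11, 8, 7, 6, 0, 4, 10, 1] = (0 9 4 11 1 5 8)(6 7)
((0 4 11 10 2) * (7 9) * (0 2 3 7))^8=[4, 1, 2, 7, 11, 5, 6, 9, 8, 0, 3, 10]=(0 4 11 10 3 7 9)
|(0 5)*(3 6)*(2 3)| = 6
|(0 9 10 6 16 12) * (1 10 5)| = 8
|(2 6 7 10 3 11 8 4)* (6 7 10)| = 8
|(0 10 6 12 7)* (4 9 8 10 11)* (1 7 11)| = |(0 1 7)(4 9 8 10 6 12 11)| = 21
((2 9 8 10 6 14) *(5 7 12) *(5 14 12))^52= (2 10 14 8 12 9 6)= [0, 1, 10, 3, 4, 5, 2, 7, 12, 6, 14, 11, 9, 13, 8]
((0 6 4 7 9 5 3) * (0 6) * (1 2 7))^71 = (1 4 6 3 5 9 7 2) = [0, 4, 1, 5, 6, 9, 3, 2, 8, 7]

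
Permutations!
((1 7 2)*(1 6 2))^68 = [0, 1, 2, 3, 4, 5, 6, 7] = (7)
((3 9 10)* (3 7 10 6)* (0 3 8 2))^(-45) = (0 6)(2 9)(3 8)(7 10) = [6, 1, 9, 8, 4, 5, 0, 10, 3, 2, 7]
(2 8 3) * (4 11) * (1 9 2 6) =[0, 9, 8, 6, 11, 5, 1, 7, 3, 2, 10, 4] =(1 9 2 8 3 6)(4 11)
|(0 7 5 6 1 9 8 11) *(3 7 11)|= 14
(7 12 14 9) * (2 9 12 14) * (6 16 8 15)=(2 9 7 14 12)(6 16 8 15)=[0, 1, 9, 3, 4, 5, 16, 14, 15, 7, 10, 11, 2, 13, 12, 6, 8]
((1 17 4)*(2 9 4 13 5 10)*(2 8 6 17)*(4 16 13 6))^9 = (6 17) = [0, 1, 2, 3, 4, 5, 17, 7, 8, 9, 10, 11, 12, 13, 14, 15, 16, 6]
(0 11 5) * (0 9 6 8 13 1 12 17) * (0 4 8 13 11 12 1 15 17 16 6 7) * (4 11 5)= [12, 1, 2, 3, 8, 9, 13, 0, 5, 7, 10, 4, 16, 15, 14, 17, 6, 11]= (0 12 16 6 13 15 17 11 4 8 5 9 7)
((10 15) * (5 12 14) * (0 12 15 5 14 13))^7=(0 12 13)(5 15 10)=[12, 1, 2, 3, 4, 15, 6, 7, 8, 9, 5, 11, 13, 0, 14, 10]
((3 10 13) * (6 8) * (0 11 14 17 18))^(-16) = (0 18 17 14 11)(3 13 10) = [18, 1, 2, 13, 4, 5, 6, 7, 8, 9, 3, 0, 12, 10, 11, 15, 16, 14, 17]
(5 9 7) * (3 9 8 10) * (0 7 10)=(0 7 5 8)(3 9 10)=[7, 1, 2, 9, 4, 8, 6, 5, 0, 10, 3]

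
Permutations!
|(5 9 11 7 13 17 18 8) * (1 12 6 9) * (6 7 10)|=|(1 12 7 13 17 18 8 5)(6 9 11 10)|=8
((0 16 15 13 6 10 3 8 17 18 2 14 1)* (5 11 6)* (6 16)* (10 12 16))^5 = (0 13 8 1 15 3 14 16 10 2 12 11 18 6 5 17) = [13, 15, 12, 14, 4, 17, 5, 7, 1, 9, 2, 18, 11, 8, 16, 3, 10, 0, 6]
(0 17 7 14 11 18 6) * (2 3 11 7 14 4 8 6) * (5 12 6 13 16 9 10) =(0 17 14 7 4 8 13 16 9 10 5 12 6)(2 3 11 18) =[17, 1, 3, 11, 8, 12, 0, 4, 13, 10, 5, 18, 6, 16, 7, 15, 9, 14, 2]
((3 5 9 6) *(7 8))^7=(3 6 9 5)(7 8)=[0, 1, 2, 6, 4, 3, 9, 8, 7, 5]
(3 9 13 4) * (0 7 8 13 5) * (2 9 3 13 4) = [7, 1, 9, 3, 13, 0, 6, 8, 4, 5, 10, 11, 12, 2] = (0 7 8 4 13 2 9 5)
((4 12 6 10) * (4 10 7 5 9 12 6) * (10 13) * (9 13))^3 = [0, 1, 2, 3, 5, 9, 13, 10, 8, 6, 4, 11, 7, 12] = (4 5 9 6 13 12 7 10)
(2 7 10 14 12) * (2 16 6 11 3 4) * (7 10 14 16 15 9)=(2 10 16 6 11 3 4)(7 14 12 15 9)=[0, 1, 10, 4, 2, 5, 11, 14, 8, 7, 16, 3, 15, 13, 12, 9, 6]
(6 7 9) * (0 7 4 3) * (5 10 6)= (0 7 9 5 10 6 4 3)= [7, 1, 2, 0, 3, 10, 4, 9, 8, 5, 6]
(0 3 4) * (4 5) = [3, 1, 2, 5, 0, 4] = (0 3 5 4)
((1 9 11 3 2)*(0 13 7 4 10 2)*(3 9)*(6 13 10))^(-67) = [1, 10, 0, 2, 6, 5, 13, 4, 8, 11, 3, 9, 12, 7] = (0 1 10 3 2)(4 6 13 7)(9 11)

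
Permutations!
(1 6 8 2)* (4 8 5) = (1 6 5 4 8 2) = [0, 6, 1, 3, 8, 4, 5, 7, 2]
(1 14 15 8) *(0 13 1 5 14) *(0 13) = (1 13)(5 14 15 8) = [0, 13, 2, 3, 4, 14, 6, 7, 5, 9, 10, 11, 12, 1, 15, 8]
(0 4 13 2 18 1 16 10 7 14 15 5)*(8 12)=(0 4 13 2 18 1 16 10 7 14 15 5)(8 12)=[4, 16, 18, 3, 13, 0, 6, 14, 12, 9, 7, 11, 8, 2, 15, 5, 10, 17, 1]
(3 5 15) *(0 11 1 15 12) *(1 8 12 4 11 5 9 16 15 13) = (0 5 4 11 8 12)(1 13)(3 9 16 15) = [5, 13, 2, 9, 11, 4, 6, 7, 12, 16, 10, 8, 0, 1, 14, 3, 15]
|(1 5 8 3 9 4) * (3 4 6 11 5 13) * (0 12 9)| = 11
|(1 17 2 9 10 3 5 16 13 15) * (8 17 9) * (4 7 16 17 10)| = |(1 9 4 7 16 13 15)(2 8 10 3 5 17)| = 42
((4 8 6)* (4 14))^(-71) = [0, 1, 2, 3, 8, 5, 14, 7, 6, 9, 10, 11, 12, 13, 4] = (4 8 6 14)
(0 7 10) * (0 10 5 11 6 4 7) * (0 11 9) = (0 11 6 4 7 5 9) = [11, 1, 2, 3, 7, 9, 4, 5, 8, 0, 10, 6]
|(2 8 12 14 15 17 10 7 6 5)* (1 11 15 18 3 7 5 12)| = 24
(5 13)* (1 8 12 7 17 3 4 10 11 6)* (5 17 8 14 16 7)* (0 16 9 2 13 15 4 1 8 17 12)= (0 16 7 17 3 1 14 9 2 13 12 5 15 4 10 11 6 8)= [16, 14, 13, 1, 10, 15, 8, 17, 0, 2, 11, 6, 5, 12, 9, 4, 7, 3]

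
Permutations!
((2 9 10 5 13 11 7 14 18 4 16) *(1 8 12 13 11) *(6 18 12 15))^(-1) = (1 13 12 14 7 11 5 10 9 2 16 4 18 6 15 8) = [0, 13, 16, 3, 18, 10, 15, 11, 1, 2, 9, 5, 14, 12, 7, 8, 4, 17, 6]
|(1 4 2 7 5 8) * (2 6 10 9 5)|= 14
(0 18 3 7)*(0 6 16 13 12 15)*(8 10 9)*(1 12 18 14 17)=(0 14 17 1 12 15)(3 7 6 16 13 18)(8 10 9)=[14, 12, 2, 7, 4, 5, 16, 6, 10, 8, 9, 11, 15, 18, 17, 0, 13, 1, 3]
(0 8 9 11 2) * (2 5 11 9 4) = [8, 1, 0, 3, 2, 11, 6, 7, 4, 9, 10, 5] = (0 8 4 2)(5 11)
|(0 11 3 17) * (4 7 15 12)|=|(0 11 3 17)(4 7 15 12)|=4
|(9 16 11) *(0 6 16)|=5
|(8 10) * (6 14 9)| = 6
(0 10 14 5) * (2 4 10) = (0 2 4 10 14 5) = [2, 1, 4, 3, 10, 0, 6, 7, 8, 9, 14, 11, 12, 13, 5]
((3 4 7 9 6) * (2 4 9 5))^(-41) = (2 5 7 4)(3 9 6) = [0, 1, 5, 9, 2, 7, 3, 4, 8, 6]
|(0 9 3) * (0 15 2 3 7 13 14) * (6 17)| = |(0 9 7 13 14)(2 3 15)(6 17)| = 30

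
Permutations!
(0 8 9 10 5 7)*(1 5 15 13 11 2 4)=[8, 5, 4, 3, 1, 7, 6, 0, 9, 10, 15, 2, 12, 11, 14, 13]=(0 8 9 10 15 13 11 2 4 1 5 7)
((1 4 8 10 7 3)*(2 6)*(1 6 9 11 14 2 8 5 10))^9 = (1 4 5 10 7 3 6 8)(2 9 11 14) = [0, 4, 9, 6, 5, 10, 8, 3, 1, 11, 7, 14, 12, 13, 2]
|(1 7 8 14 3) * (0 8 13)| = |(0 8 14 3 1 7 13)| = 7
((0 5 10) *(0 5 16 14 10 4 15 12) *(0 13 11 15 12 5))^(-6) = [14, 1, 2, 3, 4, 5, 6, 7, 8, 9, 16, 11, 12, 13, 0, 15, 10] = (0 14)(10 16)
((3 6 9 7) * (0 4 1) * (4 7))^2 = (0 3 9 1 7 6 4) = [3, 7, 2, 9, 0, 5, 4, 6, 8, 1]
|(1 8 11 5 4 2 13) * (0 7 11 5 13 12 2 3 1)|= |(0 7 11 13)(1 8 5 4 3)(2 12)|= 20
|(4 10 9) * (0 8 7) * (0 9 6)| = 7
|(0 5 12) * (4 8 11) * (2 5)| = 12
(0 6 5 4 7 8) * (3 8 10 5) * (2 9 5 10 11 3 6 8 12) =(0 8)(2 9 5 4 7 11 3 12) =[8, 1, 9, 12, 7, 4, 6, 11, 0, 5, 10, 3, 2]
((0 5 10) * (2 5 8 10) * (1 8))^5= (0 1 8 10)(2 5)= [1, 8, 5, 3, 4, 2, 6, 7, 10, 9, 0]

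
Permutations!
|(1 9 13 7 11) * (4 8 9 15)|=8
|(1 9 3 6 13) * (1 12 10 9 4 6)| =8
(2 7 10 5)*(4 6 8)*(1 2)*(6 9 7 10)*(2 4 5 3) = [0, 4, 10, 2, 9, 1, 8, 6, 5, 7, 3] = (1 4 9 7 6 8 5)(2 10 3)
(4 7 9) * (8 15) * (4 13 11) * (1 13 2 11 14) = [0, 13, 11, 3, 7, 5, 6, 9, 15, 2, 10, 4, 12, 14, 1, 8] = (1 13 14)(2 11 4 7 9)(8 15)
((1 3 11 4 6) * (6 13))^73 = (1 3 11 4 13 6) = [0, 3, 2, 11, 13, 5, 1, 7, 8, 9, 10, 4, 12, 6]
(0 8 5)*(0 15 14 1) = (0 8 5 15 14 1) = [8, 0, 2, 3, 4, 15, 6, 7, 5, 9, 10, 11, 12, 13, 1, 14]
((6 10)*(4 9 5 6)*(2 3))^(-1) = [0, 1, 3, 2, 10, 9, 5, 7, 8, 4, 6] = (2 3)(4 10 6 5 9)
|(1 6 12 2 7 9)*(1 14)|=|(1 6 12 2 7 9 14)|=7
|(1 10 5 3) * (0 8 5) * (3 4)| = |(0 8 5 4 3 1 10)| = 7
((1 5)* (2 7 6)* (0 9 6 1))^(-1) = (0 5 1 7 2 6 9) = [5, 7, 6, 3, 4, 1, 9, 2, 8, 0]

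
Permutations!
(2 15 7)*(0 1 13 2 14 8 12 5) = (0 1 13 2 15 7 14 8 12 5) = [1, 13, 15, 3, 4, 0, 6, 14, 12, 9, 10, 11, 5, 2, 8, 7]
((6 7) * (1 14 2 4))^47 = [0, 4, 14, 3, 2, 5, 7, 6, 8, 9, 10, 11, 12, 13, 1] = (1 4 2 14)(6 7)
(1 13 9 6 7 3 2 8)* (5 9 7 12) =(1 13 7 3 2 8)(5 9 6 12) =[0, 13, 8, 2, 4, 9, 12, 3, 1, 6, 10, 11, 5, 7]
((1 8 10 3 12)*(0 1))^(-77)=(0 1 8 10 3 12)=[1, 8, 2, 12, 4, 5, 6, 7, 10, 9, 3, 11, 0]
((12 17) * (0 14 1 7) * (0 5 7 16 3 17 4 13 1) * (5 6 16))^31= (0 14)(1 5 7 6 16 3 17 12 4 13)= [14, 5, 2, 17, 13, 7, 16, 6, 8, 9, 10, 11, 4, 1, 0, 15, 3, 12]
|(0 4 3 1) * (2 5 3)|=6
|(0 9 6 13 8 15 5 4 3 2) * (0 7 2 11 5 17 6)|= 20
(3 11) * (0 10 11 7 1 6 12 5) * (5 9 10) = (0 5)(1 6 12 9 10 11 3 7) = [5, 6, 2, 7, 4, 0, 12, 1, 8, 10, 11, 3, 9]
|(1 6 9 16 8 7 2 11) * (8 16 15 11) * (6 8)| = 8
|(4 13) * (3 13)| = 3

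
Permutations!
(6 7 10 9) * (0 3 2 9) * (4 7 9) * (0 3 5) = (0 5)(2 4 7 10 3)(6 9) = [5, 1, 4, 2, 7, 0, 9, 10, 8, 6, 3]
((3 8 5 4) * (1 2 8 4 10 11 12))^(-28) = (12) = [0, 1, 2, 3, 4, 5, 6, 7, 8, 9, 10, 11, 12]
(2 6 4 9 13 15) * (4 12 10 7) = (2 6 12 10 7 4 9 13 15) = [0, 1, 6, 3, 9, 5, 12, 4, 8, 13, 7, 11, 10, 15, 14, 2]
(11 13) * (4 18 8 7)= (4 18 8 7)(11 13)= [0, 1, 2, 3, 18, 5, 6, 4, 7, 9, 10, 13, 12, 11, 14, 15, 16, 17, 8]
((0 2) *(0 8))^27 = (8) = [0, 1, 2, 3, 4, 5, 6, 7, 8]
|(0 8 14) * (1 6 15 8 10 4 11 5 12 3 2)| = 13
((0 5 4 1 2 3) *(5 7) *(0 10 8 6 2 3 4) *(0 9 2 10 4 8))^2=(0 5 2 6)(1 4 3)(7 9 8 10)=[5, 4, 6, 1, 3, 2, 0, 9, 10, 8, 7]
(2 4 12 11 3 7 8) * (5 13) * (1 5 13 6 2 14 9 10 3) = (1 5 6 2 4 12 11)(3 7 8 14 9 10) = [0, 5, 4, 7, 12, 6, 2, 8, 14, 10, 3, 1, 11, 13, 9]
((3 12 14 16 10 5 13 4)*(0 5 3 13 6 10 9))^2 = (0 6 3 14 9 5 10 12 16) = [6, 1, 2, 14, 4, 10, 3, 7, 8, 5, 12, 11, 16, 13, 9, 15, 0]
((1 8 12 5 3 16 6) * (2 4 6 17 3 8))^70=(1 4)(2 6)(3 16 17)(5 8 12)=[0, 4, 6, 16, 1, 8, 2, 7, 12, 9, 10, 11, 5, 13, 14, 15, 17, 3]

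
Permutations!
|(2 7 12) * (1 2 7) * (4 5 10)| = |(1 2)(4 5 10)(7 12)| = 6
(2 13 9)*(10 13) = (2 10 13 9) = [0, 1, 10, 3, 4, 5, 6, 7, 8, 2, 13, 11, 12, 9]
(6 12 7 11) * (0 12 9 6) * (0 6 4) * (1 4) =(0 12 7 11 6 9 1 4) =[12, 4, 2, 3, 0, 5, 9, 11, 8, 1, 10, 6, 7]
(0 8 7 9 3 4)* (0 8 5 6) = (0 5 6)(3 4 8 7 9) = [5, 1, 2, 4, 8, 6, 0, 9, 7, 3]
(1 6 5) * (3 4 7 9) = [0, 6, 2, 4, 7, 1, 5, 9, 8, 3] = (1 6 5)(3 4 7 9)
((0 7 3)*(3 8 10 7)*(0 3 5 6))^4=[5, 1, 2, 3, 4, 6, 0, 8, 10, 9, 7]=(0 5 6)(7 8 10)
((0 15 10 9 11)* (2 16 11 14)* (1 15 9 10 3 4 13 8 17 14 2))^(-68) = (0 2 11 9 16)(1 13)(3 17)(4 14)(8 15) = [2, 13, 11, 17, 14, 5, 6, 7, 15, 16, 10, 9, 12, 1, 4, 8, 0, 3]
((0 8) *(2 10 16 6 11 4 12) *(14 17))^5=[8, 1, 4, 3, 6, 5, 10, 7, 0, 9, 12, 16, 11, 13, 17, 15, 2, 14]=(0 8)(2 4 6 10 12 11 16)(14 17)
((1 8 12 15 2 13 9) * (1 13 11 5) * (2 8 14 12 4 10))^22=(1 12 8 10 11)(2 5 14 15 4)=[0, 12, 5, 3, 2, 14, 6, 7, 10, 9, 11, 1, 8, 13, 15, 4]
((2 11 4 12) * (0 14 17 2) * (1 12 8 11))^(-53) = (0 14 17 2 1 12)(4 8 11) = [14, 12, 1, 3, 8, 5, 6, 7, 11, 9, 10, 4, 0, 13, 17, 15, 16, 2]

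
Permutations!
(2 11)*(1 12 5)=[0, 12, 11, 3, 4, 1, 6, 7, 8, 9, 10, 2, 5]=(1 12 5)(2 11)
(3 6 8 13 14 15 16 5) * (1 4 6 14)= (1 4 6 8 13)(3 14 15 16 5)= [0, 4, 2, 14, 6, 3, 8, 7, 13, 9, 10, 11, 12, 1, 15, 16, 5]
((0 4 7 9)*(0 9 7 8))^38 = [8, 1, 2, 3, 0, 5, 6, 7, 4, 9] = (9)(0 8 4)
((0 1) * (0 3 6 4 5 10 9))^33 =[1, 3, 2, 6, 5, 10, 4, 7, 8, 0, 9] =(0 1 3 6 4 5 10 9)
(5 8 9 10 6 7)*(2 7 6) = (2 7 5 8 9 10) = [0, 1, 7, 3, 4, 8, 6, 5, 9, 10, 2]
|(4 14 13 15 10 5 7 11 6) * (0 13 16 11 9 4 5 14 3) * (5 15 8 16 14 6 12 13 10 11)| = 14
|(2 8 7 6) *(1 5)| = |(1 5)(2 8 7 6)| = 4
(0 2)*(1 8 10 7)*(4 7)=(0 2)(1 8 10 4 7)=[2, 8, 0, 3, 7, 5, 6, 1, 10, 9, 4]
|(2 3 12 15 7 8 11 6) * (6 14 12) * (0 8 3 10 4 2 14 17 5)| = 30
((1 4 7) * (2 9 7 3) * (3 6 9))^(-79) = [0, 4, 3, 2, 6, 5, 9, 1, 8, 7] = (1 4 6 9 7)(2 3)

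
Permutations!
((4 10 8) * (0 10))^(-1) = (0 4 8 10) = [4, 1, 2, 3, 8, 5, 6, 7, 10, 9, 0]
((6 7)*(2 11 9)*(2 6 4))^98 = (2 9 7)(4 11 6) = [0, 1, 9, 3, 11, 5, 4, 2, 8, 7, 10, 6]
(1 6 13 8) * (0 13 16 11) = [13, 6, 2, 3, 4, 5, 16, 7, 1, 9, 10, 0, 12, 8, 14, 15, 11] = (0 13 8 1 6 16 11)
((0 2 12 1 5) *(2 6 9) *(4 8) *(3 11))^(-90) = (0 6 9 2 12 1 5) = [6, 5, 12, 3, 4, 0, 9, 7, 8, 2, 10, 11, 1]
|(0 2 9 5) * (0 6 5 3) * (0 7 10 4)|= |(0 2 9 3 7 10 4)(5 6)|= 14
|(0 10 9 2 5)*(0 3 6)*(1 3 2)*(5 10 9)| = |(0 9 1 3 6)(2 10 5)| = 15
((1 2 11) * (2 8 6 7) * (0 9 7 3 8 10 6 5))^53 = (0 8 6 1 2 9 5 3 10 11 7) = [8, 2, 9, 10, 4, 3, 1, 0, 6, 5, 11, 7]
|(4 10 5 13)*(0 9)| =4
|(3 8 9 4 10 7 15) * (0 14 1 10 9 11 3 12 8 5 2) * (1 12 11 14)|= 18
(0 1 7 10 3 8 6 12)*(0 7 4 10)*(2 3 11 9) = (0 1 4 10 11 9 2 3 8 6 12 7) = [1, 4, 3, 8, 10, 5, 12, 0, 6, 2, 11, 9, 7]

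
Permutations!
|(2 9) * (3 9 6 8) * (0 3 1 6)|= 12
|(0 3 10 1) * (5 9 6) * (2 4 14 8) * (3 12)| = |(0 12 3 10 1)(2 4 14 8)(5 9 6)| = 60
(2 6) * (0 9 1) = (0 9 1)(2 6) = [9, 0, 6, 3, 4, 5, 2, 7, 8, 1]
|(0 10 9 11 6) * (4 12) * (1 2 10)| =|(0 1 2 10 9 11 6)(4 12)| =14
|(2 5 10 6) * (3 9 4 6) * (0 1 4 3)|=14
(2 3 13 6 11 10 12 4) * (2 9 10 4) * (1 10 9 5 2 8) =(1 10 12 8)(2 3 13 6 11 4 5) =[0, 10, 3, 13, 5, 2, 11, 7, 1, 9, 12, 4, 8, 6]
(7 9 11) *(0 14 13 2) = (0 14 13 2)(7 9 11) = [14, 1, 0, 3, 4, 5, 6, 9, 8, 11, 10, 7, 12, 2, 13]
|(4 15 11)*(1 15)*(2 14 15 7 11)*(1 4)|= |(1 7 11)(2 14 15)|= 3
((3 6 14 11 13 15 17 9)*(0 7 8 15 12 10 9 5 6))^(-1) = (0 3 9 10 12 13 11 14 6 5 17 15 8 7) = [3, 1, 2, 9, 4, 17, 5, 0, 7, 10, 12, 14, 13, 11, 6, 8, 16, 15]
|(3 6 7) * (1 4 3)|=5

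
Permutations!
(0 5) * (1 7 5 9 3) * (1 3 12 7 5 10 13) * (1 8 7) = (0 9 12 1 5)(7 10 13 8) = [9, 5, 2, 3, 4, 0, 6, 10, 7, 12, 13, 11, 1, 8]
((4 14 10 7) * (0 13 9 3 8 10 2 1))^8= (0 14 10 9 1 4 8 13 2 7 3)= [14, 4, 7, 0, 8, 5, 6, 3, 13, 1, 9, 11, 12, 2, 10]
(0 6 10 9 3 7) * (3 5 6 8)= [8, 1, 2, 7, 4, 6, 10, 0, 3, 5, 9]= (0 8 3 7)(5 6 10 9)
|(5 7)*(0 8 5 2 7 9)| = |(0 8 5 9)(2 7)| = 4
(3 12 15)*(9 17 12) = (3 9 17 12 15) = [0, 1, 2, 9, 4, 5, 6, 7, 8, 17, 10, 11, 15, 13, 14, 3, 16, 12]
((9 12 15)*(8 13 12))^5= (15)= [0, 1, 2, 3, 4, 5, 6, 7, 8, 9, 10, 11, 12, 13, 14, 15]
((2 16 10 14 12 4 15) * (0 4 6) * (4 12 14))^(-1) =(0 6 12)(2 15 4 10 16) =[6, 1, 15, 3, 10, 5, 12, 7, 8, 9, 16, 11, 0, 13, 14, 4, 2]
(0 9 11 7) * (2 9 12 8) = (0 12 8 2 9 11 7) = [12, 1, 9, 3, 4, 5, 6, 0, 2, 11, 10, 7, 8]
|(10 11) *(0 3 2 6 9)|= 10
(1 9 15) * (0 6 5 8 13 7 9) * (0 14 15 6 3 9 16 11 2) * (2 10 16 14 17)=[3, 17, 0, 9, 4, 8, 5, 14, 13, 6, 16, 10, 12, 7, 15, 1, 11, 2]=(0 3 9 6 5 8 13 7 14 15 1 17 2)(10 16 11)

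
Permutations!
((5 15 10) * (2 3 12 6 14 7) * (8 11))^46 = (2 14 12)(3 7 6)(5 15 10) = [0, 1, 14, 7, 4, 15, 3, 6, 8, 9, 5, 11, 2, 13, 12, 10]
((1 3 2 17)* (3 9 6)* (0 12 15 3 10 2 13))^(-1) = [13, 17, 10, 15, 4, 5, 9, 7, 8, 1, 6, 11, 0, 3, 14, 12, 16, 2] = (0 13 3 15 12)(1 17 2 10 6 9)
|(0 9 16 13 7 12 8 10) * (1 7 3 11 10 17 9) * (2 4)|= 12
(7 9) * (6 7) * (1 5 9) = (1 5 9 6 7) = [0, 5, 2, 3, 4, 9, 7, 1, 8, 6]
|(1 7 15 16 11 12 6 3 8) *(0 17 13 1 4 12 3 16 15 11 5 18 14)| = |(0 17 13 1 7 11 3 8 4 12 6 16 5 18 14)| = 15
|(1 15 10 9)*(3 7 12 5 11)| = 20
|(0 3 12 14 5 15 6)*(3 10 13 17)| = |(0 10 13 17 3 12 14 5 15 6)| = 10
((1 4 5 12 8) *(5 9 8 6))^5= (1 4 9 8)(5 6 12)= [0, 4, 2, 3, 9, 6, 12, 7, 1, 8, 10, 11, 5]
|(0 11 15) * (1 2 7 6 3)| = 15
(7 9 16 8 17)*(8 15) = (7 9 16 15 8 17) = [0, 1, 2, 3, 4, 5, 6, 9, 17, 16, 10, 11, 12, 13, 14, 8, 15, 7]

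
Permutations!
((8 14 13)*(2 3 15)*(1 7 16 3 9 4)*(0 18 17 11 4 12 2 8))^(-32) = (0 16 18 3 17 15 11 8 4 14 1 13 7)(2 9 12) = [16, 13, 9, 17, 14, 5, 6, 0, 4, 12, 10, 8, 2, 7, 1, 11, 18, 15, 3]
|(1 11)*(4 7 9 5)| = |(1 11)(4 7 9 5)| = 4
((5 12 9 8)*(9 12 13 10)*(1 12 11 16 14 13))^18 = (1 8 10 14 11)(5 9 13 16 12) = [0, 8, 2, 3, 4, 9, 6, 7, 10, 13, 14, 1, 5, 16, 11, 15, 12]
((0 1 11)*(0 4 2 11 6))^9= (11)= [0, 1, 2, 3, 4, 5, 6, 7, 8, 9, 10, 11]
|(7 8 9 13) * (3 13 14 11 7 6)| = |(3 13 6)(7 8 9 14 11)| = 15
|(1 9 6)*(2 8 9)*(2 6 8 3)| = 2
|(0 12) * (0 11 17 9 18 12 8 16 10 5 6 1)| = 35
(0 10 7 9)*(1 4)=(0 10 7 9)(1 4)=[10, 4, 2, 3, 1, 5, 6, 9, 8, 0, 7]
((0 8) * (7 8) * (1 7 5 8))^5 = (0 8 5)(1 7) = [8, 7, 2, 3, 4, 0, 6, 1, 5]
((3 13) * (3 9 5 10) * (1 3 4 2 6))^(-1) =(1 6 2 4 10 5 9 13 3) =[0, 6, 4, 1, 10, 9, 2, 7, 8, 13, 5, 11, 12, 3]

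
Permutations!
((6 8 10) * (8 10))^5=(6 10)=[0, 1, 2, 3, 4, 5, 10, 7, 8, 9, 6]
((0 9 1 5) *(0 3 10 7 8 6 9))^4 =[0, 7, 2, 6, 4, 8, 3, 1, 5, 10, 9] =(1 7)(3 6)(5 8)(9 10)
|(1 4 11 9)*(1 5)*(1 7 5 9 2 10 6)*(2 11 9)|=|(11)(1 4 9 2 10 6)(5 7)|=6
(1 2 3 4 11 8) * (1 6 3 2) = (3 4 11 8 6) = [0, 1, 2, 4, 11, 5, 3, 7, 6, 9, 10, 8]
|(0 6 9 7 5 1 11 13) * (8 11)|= |(0 6 9 7 5 1 8 11 13)|= 9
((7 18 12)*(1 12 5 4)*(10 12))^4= [0, 18, 2, 3, 7, 12, 6, 1, 8, 9, 5, 11, 4, 13, 14, 15, 16, 17, 10]= (1 18 10 5 12 4 7)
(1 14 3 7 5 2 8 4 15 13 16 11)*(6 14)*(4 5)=[0, 6, 8, 7, 15, 2, 14, 4, 5, 9, 10, 1, 12, 16, 3, 13, 11]=(1 6 14 3 7 4 15 13 16 11)(2 8 5)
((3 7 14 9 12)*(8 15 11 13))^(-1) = (3 12 9 14 7)(8 13 11 15) = [0, 1, 2, 12, 4, 5, 6, 3, 13, 14, 10, 15, 9, 11, 7, 8]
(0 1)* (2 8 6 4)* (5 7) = (0 1)(2 8 6 4)(5 7) = [1, 0, 8, 3, 2, 7, 4, 5, 6]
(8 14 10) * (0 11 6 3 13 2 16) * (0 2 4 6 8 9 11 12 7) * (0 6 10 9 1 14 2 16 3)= (16)(0 12 7 6)(1 14 9 11 8 2 3 13 4 10)= [12, 14, 3, 13, 10, 5, 0, 6, 2, 11, 1, 8, 7, 4, 9, 15, 16]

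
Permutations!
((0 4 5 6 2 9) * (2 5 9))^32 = (0 9 4) = [9, 1, 2, 3, 0, 5, 6, 7, 8, 4]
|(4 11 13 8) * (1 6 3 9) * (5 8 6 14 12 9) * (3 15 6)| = 12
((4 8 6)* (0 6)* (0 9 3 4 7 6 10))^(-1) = (0 10)(3 9 8 4)(6 7) = [10, 1, 2, 9, 3, 5, 7, 6, 4, 8, 0]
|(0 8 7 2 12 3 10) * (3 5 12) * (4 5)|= |(0 8 7 2 3 10)(4 5 12)|= 6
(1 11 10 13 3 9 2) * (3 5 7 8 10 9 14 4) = (1 11 9 2)(3 14 4)(5 7 8 10 13) = [0, 11, 1, 14, 3, 7, 6, 8, 10, 2, 13, 9, 12, 5, 4]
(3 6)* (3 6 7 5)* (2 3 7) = (2 3)(5 7) = [0, 1, 3, 2, 4, 7, 6, 5]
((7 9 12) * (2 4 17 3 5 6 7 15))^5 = (2 6)(3 12)(4 7)(5 15)(9 17) = [0, 1, 6, 12, 7, 15, 2, 4, 8, 17, 10, 11, 3, 13, 14, 5, 16, 9]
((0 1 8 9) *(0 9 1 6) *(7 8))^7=(9)(0 6)(1 7 8)=[6, 7, 2, 3, 4, 5, 0, 8, 1, 9]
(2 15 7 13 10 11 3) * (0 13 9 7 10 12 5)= (0 13 12 5)(2 15 10 11 3)(7 9)= [13, 1, 15, 2, 4, 0, 6, 9, 8, 7, 11, 3, 5, 12, 14, 10]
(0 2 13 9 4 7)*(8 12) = (0 2 13 9 4 7)(8 12) = [2, 1, 13, 3, 7, 5, 6, 0, 12, 4, 10, 11, 8, 9]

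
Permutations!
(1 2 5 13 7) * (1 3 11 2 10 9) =(1 10 9)(2 5 13 7 3 11) =[0, 10, 5, 11, 4, 13, 6, 3, 8, 1, 9, 2, 12, 7]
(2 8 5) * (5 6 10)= (2 8 6 10 5)= [0, 1, 8, 3, 4, 2, 10, 7, 6, 9, 5]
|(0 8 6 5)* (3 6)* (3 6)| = |(0 8 6 5)| = 4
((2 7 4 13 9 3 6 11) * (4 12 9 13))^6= (13)(2 11 6 3 9 12 7)= [0, 1, 11, 9, 4, 5, 3, 2, 8, 12, 10, 6, 7, 13]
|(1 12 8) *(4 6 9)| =|(1 12 8)(4 6 9)| =3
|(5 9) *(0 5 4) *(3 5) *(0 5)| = 6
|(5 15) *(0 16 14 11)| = |(0 16 14 11)(5 15)| = 4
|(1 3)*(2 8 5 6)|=4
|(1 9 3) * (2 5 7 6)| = |(1 9 3)(2 5 7 6)| = 12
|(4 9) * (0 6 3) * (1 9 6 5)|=7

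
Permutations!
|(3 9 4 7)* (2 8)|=4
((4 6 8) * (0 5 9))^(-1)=(0 9 5)(4 8 6)=[9, 1, 2, 3, 8, 0, 4, 7, 6, 5]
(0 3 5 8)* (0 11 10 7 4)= [3, 1, 2, 5, 0, 8, 6, 4, 11, 9, 7, 10]= (0 3 5 8 11 10 7 4)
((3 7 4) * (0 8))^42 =[0, 1, 2, 3, 4, 5, 6, 7, 8] =(8)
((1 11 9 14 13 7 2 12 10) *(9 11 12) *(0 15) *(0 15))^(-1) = (15)(1 10 12)(2 7 13 14 9) = [0, 10, 7, 3, 4, 5, 6, 13, 8, 2, 12, 11, 1, 14, 9, 15]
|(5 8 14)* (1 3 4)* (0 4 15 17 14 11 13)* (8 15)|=|(0 4 1 3 8 11 13)(5 15 17 14)|=28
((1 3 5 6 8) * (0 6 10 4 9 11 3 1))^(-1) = (0 8 6)(3 11 9 4 10 5) = [8, 1, 2, 11, 10, 3, 0, 7, 6, 4, 5, 9]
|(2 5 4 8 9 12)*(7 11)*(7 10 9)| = |(2 5 4 8 7 11 10 9 12)| = 9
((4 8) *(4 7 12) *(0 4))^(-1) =(0 12 7 8 4) =[12, 1, 2, 3, 0, 5, 6, 8, 4, 9, 10, 11, 7]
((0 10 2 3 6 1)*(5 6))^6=[1, 6, 10, 2, 4, 3, 5, 7, 8, 9, 0]=(0 1 6 5 3 2 10)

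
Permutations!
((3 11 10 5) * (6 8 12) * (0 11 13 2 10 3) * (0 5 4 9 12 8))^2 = (0 3 2 4 12)(6 11 13 10 9) = [3, 1, 4, 2, 12, 5, 11, 7, 8, 6, 9, 13, 0, 10]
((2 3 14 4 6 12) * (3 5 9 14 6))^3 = (2 14 6 5 4 12 9 3) = [0, 1, 14, 2, 12, 4, 5, 7, 8, 3, 10, 11, 9, 13, 6]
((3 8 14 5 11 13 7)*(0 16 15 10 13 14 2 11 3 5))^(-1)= (0 14 11 2 8 3 5 7 13 10 15 16)= [14, 1, 8, 5, 4, 7, 6, 13, 3, 9, 15, 2, 12, 10, 11, 16, 0]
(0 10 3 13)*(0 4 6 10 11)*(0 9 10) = [11, 1, 2, 13, 6, 5, 0, 7, 8, 10, 3, 9, 12, 4] = (0 11 9 10 3 13 4 6)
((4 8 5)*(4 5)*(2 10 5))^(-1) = (2 5 10)(4 8) = [0, 1, 5, 3, 8, 10, 6, 7, 4, 9, 2]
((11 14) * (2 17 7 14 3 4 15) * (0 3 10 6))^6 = (0 7 3 14 4 11 15 10 2 6 17) = [7, 1, 6, 14, 11, 5, 17, 3, 8, 9, 2, 15, 12, 13, 4, 10, 16, 0]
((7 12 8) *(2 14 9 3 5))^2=(2 9 5 14 3)(7 8 12)=[0, 1, 9, 2, 4, 14, 6, 8, 12, 5, 10, 11, 7, 13, 3]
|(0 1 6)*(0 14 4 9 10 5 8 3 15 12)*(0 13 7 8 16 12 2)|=16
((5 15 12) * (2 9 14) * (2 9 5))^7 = (2 12 15 5)(9 14) = [0, 1, 12, 3, 4, 2, 6, 7, 8, 14, 10, 11, 15, 13, 9, 5]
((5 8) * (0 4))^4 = (8) = [0, 1, 2, 3, 4, 5, 6, 7, 8]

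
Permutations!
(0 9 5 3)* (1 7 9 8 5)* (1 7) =(0 8 5 3)(7 9) =[8, 1, 2, 0, 4, 3, 6, 9, 5, 7]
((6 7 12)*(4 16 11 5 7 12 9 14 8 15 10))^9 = (4 10 15 8 14 9 7 5 11 16)(6 12) = [0, 1, 2, 3, 10, 11, 12, 5, 14, 7, 15, 16, 6, 13, 9, 8, 4]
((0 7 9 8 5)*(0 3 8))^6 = (9) = [0, 1, 2, 3, 4, 5, 6, 7, 8, 9]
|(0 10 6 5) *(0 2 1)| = 6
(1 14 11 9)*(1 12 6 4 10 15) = [0, 14, 2, 3, 10, 5, 4, 7, 8, 12, 15, 9, 6, 13, 11, 1] = (1 14 11 9 12 6 4 10 15)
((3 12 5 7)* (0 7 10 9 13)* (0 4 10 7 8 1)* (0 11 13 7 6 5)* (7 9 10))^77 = [4, 3, 2, 11, 8, 6, 5, 1, 7, 9, 10, 12, 13, 0] = (0 4 8 7 1 3 11 12 13)(5 6)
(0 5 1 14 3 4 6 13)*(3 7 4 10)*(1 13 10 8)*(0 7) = (0 5 13 7 4 6 10 3 8 1 14) = [5, 14, 2, 8, 6, 13, 10, 4, 1, 9, 3, 11, 12, 7, 0]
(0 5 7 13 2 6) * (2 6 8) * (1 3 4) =[5, 3, 8, 4, 1, 7, 0, 13, 2, 9, 10, 11, 12, 6] =(0 5 7 13 6)(1 3 4)(2 8)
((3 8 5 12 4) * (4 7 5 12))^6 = (12) = [0, 1, 2, 3, 4, 5, 6, 7, 8, 9, 10, 11, 12]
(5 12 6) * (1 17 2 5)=(1 17 2 5 12 6)=[0, 17, 5, 3, 4, 12, 1, 7, 8, 9, 10, 11, 6, 13, 14, 15, 16, 2]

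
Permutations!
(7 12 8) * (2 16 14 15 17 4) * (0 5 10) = (0 5 10)(2 16 14 15 17 4)(7 12 8) = [5, 1, 16, 3, 2, 10, 6, 12, 7, 9, 0, 11, 8, 13, 15, 17, 14, 4]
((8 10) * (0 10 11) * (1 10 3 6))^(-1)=(0 11 8 10 1 6 3)=[11, 6, 2, 0, 4, 5, 3, 7, 10, 9, 1, 8]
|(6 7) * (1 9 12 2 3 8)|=|(1 9 12 2 3 8)(6 7)|=6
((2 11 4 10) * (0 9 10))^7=(0 9 10 2 11 4)=[9, 1, 11, 3, 0, 5, 6, 7, 8, 10, 2, 4]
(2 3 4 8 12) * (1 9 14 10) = (1 9 14 10)(2 3 4 8 12) = [0, 9, 3, 4, 8, 5, 6, 7, 12, 14, 1, 11, 2, 13, 10]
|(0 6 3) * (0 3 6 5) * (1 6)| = 2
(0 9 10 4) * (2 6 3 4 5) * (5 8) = [9, 1, 6, 4, 0, 2, 3, 7, 5, 10, 8] = (0 9 10 8 5 2 6 3 4)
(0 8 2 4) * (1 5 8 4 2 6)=(0 4)(1 5 8 6)=[4, 5, 2, 3, 0, 8, 1, 7, 6]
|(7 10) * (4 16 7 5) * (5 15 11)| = |(4 16 7 10 15 11 5)| = 7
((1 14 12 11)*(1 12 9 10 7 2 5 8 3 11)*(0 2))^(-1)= [7, 12, 0, 8, 4, 2, 6, 10, 5, 14, 9, 3, 11, 13, 1]= (0 7 10 9 14 1 12 11 3 8 5 2)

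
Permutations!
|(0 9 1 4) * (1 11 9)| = |(0 1 4)(9 11)| = 6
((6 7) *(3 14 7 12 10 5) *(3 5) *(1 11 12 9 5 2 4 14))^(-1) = (1 3 10 12 11)(2 5 9 6 7 14 4) = [0, 3, 5, 10, 2, 9, 7, 14, 8, 6, 12, 1, 11, 13, 4]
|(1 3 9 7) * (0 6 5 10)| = |(0 6 5 10)(1 3 9 7)| = 4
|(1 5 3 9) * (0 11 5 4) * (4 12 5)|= 15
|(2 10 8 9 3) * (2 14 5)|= 7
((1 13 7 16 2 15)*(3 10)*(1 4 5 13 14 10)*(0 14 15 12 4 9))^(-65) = (0 15 3 14 9 1 10)(2 7 5 12 16 13 4) = [15, 10, 7, 14, 2, 12, 6, 5, 8, 1, 0, 11, 16, 4, 9, 3, 13]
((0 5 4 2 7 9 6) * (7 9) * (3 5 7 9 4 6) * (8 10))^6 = (10) = [0, 1, 2, 3, 4, 5, 6, 7, 8, 9, 10]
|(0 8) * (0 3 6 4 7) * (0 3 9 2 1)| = |(0 8 9 2 1)(3 6 4 7)| = 20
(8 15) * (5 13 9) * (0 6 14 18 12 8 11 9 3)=(0 6 14 18 12 8 15 11 9 5 13 3)=[6, 1, 2, 0, 4, 13, 14, 7, 15, 5, 10, 9, 8, 3, 18, 11, 16, 17, 12]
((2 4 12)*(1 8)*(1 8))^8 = (2 12 4) = [0, 1, 12, 3, 2, 5, 6, 7, 8, 9, 10, 11, 4]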